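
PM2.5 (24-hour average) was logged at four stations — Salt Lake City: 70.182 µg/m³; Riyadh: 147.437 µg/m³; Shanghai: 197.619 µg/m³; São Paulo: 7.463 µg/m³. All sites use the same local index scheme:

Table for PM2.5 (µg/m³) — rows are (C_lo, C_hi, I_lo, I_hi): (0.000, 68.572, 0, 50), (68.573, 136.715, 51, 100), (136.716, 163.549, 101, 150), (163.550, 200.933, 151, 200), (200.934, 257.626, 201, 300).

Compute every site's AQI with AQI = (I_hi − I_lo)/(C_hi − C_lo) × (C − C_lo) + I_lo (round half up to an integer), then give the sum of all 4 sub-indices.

374

Salt Lake City 70.182: bracket 68.573–136.715 → index 51–100; slope 49/68.142, offset 1.609.
AQI = 51 + 49/68.142·1.609 ≈ 52.16 ⇒ 52.
Riyadh: 147.437 lies in 136.716–163.549, so I_lo=101, I_hi=150, C_lo=136.716, C_hi=163.549.
(150−101)/(163.549−136.716) × (147.437−136.716) + 101 = 49/26.833 × 10.721 + 101 ≈ 120.58 → 121.
Shanghai 197.619: bracket 163.550–200.933 → index 151–200; slope 49/37.383, offset 34.069.
AQI = 151 + 49/37.383·34.069 ≈ 195.66 ⇒ 196.
São Paulo: 7.463 lies in 0.000–68.572, so I_lo=0, I_hi=50, C_lo=0.000, C_hi=68.572.
(50−0)/(68.572−0.000) × (7.463−0.000) + 0 = 50/68.572 × 7.463 + 0 ≈ 5.44 → 5.
AQIs: Salt Lake City=52, Riyadh=121, Shanghai=196, São Paulo=5. Sum = 52 + 121 + 196 + 5 = 374.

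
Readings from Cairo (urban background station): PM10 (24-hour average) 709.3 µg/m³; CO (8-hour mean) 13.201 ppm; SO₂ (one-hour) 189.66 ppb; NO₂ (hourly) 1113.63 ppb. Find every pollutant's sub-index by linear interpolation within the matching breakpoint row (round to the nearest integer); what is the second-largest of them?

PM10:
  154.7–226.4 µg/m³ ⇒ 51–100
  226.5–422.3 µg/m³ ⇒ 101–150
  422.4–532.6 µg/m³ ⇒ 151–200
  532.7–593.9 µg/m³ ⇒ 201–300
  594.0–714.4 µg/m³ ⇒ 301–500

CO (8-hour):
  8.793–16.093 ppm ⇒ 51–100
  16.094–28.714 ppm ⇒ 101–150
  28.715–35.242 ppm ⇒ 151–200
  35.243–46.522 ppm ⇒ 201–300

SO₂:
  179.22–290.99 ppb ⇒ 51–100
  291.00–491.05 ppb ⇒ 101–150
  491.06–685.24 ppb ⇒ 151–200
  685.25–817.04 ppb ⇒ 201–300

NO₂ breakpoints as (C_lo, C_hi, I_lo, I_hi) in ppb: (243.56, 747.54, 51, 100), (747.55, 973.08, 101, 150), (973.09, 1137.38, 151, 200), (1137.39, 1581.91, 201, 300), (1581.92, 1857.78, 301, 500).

193

PM10: 709.3 lies in 594.0–714.4, so I_lo=301, I_hi=500, C_lo=594.0, C_hi=714.4.
(500−301)/(714.4−594.0) × (709.3−594.0) + 301 = 199/120.4 × 115.3 + 301 ≈ 491.57 → 492.
CO 13.201: bracket 8.793–16.093 → index 51–100; slope 49/7.300, offset 4.408.
AQI = 51 + 49/7.300·4.408 ≈ 80.59 ⇒ 81.
SO₂: row 179.22–290.99 (AQI 51–100). (100−51)·(189.66−179.22)/(290.99−179.22) + 51 = 49·10.44/111.77 + 51 ≈ 55.58 → 56.
NO₂: row 973.09–1137.38 (AQI 151–200). (200−151)·(1113.63−973.09)/(1137.38−973.09) + 151 = 49·140.54/164.29 + 151 ≈ 192.92 → 193.
Sub-indices: PM10→492, CO→81, SO₂→56, NO₂→193. Ranked high→low: 492, 193, 81, 56. Second-highest sub-index = 193.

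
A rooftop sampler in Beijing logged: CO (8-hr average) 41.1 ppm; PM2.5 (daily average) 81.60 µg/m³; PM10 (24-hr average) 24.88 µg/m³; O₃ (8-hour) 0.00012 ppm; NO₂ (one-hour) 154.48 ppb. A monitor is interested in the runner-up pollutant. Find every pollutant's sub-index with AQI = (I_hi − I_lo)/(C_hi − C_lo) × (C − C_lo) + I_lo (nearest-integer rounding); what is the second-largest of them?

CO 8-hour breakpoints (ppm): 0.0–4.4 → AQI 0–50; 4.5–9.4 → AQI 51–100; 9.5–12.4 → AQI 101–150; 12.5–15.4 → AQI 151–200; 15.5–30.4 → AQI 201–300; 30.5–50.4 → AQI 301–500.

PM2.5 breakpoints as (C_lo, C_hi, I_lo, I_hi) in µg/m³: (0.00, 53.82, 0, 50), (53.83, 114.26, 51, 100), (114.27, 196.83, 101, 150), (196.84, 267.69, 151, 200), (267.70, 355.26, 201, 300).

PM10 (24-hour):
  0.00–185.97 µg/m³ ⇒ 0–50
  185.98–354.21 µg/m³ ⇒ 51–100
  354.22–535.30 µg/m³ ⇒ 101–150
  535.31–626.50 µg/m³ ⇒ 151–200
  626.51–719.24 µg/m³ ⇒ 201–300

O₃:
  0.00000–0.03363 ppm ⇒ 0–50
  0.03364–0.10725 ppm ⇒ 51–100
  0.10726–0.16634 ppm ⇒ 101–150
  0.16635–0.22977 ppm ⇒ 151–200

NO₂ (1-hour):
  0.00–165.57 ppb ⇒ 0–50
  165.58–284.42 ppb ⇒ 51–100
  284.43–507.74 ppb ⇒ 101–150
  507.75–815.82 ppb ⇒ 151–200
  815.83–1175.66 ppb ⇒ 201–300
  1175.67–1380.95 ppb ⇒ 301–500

CO 41.1: bracket 30.5–50.4 → index 301–500; slope 199/19.9, offset 10.6.
AQI = 301 + 199/19.9·10.6 ≈ 407.00 ⇒ 407.
PM2.5: 81.60 ∈ [53.83, 114.26] ↔ index [51, 100].
51 + (81.60−53.83)·(100−51)/(114.26−53.83) = 51 + 27.77·49/60.43 ≈ 73.52, so AQI = 74.
PM10: 24.88 lies in 0.00–185.97, so I_lo=0, I_hi=50, C_lo=0.00, C_hi=185.97.
(50−0)/(185.97−0.00) × (24.88−0.00) + 0 = 50/185.97 × 24.88 + 0 ≈ 6.69 → 7.
O₃ 0.00012: bracket 0.00000–0.03363 → index 0–50; slope 50/0.03363, offset 0.00012.
AQI = 0 + 50/0.03363·0.00012 ≈ 0.18 ⇒ 0.
NO₂ 154.48: bracket 0.00–165.57 → index 0–50; slope 50/165.57, offset 154.48.
AQI = 0 + 50/165.57·154.48 ≈ 46.65 ⇒ 47.
Sub-indices: CO→407, PM2.5→74, PM10→7, O₃→0, NO₂→47. Ranked high→low: 407, 74, 47, 7, 0. Second-highest sub-index = 74.

74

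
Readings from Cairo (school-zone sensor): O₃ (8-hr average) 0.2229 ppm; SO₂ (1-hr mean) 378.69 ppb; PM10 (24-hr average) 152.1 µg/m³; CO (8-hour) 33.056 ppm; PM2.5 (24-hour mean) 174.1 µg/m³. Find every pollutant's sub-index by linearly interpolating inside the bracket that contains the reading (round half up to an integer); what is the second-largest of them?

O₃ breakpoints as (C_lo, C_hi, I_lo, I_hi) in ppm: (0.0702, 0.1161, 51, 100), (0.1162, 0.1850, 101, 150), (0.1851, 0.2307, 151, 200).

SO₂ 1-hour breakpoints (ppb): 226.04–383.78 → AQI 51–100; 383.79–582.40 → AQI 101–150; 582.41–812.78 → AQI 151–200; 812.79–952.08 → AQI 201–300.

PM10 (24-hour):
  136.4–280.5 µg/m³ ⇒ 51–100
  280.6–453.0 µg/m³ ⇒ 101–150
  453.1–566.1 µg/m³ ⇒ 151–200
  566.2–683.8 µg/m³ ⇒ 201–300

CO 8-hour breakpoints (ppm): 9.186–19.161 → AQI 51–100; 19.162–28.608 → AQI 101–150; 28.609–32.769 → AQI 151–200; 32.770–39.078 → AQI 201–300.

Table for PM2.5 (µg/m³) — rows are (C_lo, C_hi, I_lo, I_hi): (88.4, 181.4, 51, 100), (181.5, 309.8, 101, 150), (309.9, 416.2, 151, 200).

192

O₃ 0.2229: bracket 0.1851–0.2307 → index 151–200; slope 49/0.0456, offset 0.0378.
AQI = 151 + 49/0.0456·0.0378 ≈ 191.62 ⇒ 192.
SO₂: 378.69 lies in 226.04–383.78, so I_lo=51, I_hi=100, C_lo=226.04, C_hi=383.78.
(100−51)/(383.78−226.04) × (378.69−226.04) + 51 = 49/157.74 × 152.65 + 51 ≈ 98.42 → 98.
PM10: row 136.4–280.5 (AQI 51–100). (100−51)·(152.1−136.4)/(280.5−136.4) + 51 = 49·15.7/144.1 + 51 ≈ 56.34 → 56.
CO: 33.056 ∈ [32.770, 39.078] ↔ index [201, 300].
201 + (33.056−32.770)·(300−201)/(39.078−32.770) = 201 + 0.286·99/6.308 ≈ 205.49, so AQI = 205.
PM2.5: row 88.4–181.4 (AQI 51–100). (100−51)·(174.1−88.4)/(181.4−88.4) + 51 = 49·85.7/93.0 + 51 ≈ 96.15 → 96.
Sub-indices: O₃→192, SO₂→98, PM10→56, CO→205, PM2.5→96. Ranked high→low: 205, 192, 98, 96, 56. Second-highest sub-index = 192.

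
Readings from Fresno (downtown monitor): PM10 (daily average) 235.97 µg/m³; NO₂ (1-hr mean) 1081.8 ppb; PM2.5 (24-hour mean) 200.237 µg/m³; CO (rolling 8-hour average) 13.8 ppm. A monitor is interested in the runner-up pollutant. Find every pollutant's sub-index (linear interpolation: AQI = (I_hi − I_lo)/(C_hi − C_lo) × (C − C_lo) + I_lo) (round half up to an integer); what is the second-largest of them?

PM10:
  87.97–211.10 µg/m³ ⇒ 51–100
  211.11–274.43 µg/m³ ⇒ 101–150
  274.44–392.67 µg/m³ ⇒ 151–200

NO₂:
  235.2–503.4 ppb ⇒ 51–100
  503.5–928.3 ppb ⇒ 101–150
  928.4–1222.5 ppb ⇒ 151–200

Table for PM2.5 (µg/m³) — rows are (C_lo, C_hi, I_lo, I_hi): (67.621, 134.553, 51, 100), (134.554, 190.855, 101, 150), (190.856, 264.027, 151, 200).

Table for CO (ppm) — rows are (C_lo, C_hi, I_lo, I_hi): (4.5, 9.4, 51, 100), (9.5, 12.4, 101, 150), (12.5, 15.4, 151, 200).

PM10: 235.97 lies in 211.11–274.43, so I_lo=101, I_hi=150, C_lo=211.11, C_hi=274.43.
(150−101)/(274.43−211.11) × (235.97−211.11) + 101 = 49/63.32 × 24.86 + 101 ≈ 120.24 → 120.
NO₂: 1081.8 lies in 928.4–1222.5, so I_lo=151, I_hi=200, C_lo=928.4, C_hi=1222.5.
(200−151)/(1222.5−928.4) × (1081.8−928.4) + 151 = 49/294.1 × 153.4 + 151 ≈ 176.56 → 177.
PM2.5: 200.237 lies in 190.856–264.027, so I_lo=151, I_hi=200, C_lo=190.856, C_hi=264.027.
(200−151)/(264.027−190.856) × (200.237−190.856) + 151 = 49/73.171 × 9.381 + 151 ≈ 157.28 → 157.
CO: row 12.5–15.4 (AQI 151–200). (200−151)·(13.8−12.5)/(15.4−12.5) + 151 = 49·1.3/2.9 + 151 ≈ 172.97 → 173.
Sub-indices: PM10→120, NO₂→177, PM2.5→157, CO→173. Ranked high→low: 177, 173, 157, 120. Second-highest sub-index = 173.

173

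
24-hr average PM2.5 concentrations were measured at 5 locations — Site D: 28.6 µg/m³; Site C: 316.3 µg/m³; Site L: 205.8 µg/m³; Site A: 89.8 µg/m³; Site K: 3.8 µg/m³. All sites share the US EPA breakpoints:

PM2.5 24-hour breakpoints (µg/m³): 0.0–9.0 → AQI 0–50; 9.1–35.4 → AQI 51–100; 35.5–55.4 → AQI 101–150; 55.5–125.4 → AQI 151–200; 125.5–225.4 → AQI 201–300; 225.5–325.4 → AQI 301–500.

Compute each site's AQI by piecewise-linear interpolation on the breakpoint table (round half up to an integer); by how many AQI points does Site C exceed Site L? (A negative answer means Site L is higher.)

Site D: 28.6 lies in 9.1–35.4, so I_lo=51, I_hi=100, C_lo=9.1, C_hi=35.4.
(100−51)/(35.4−9.1) × (28.6−9.1) + 51 = 49/26.3 × 19.5 + 51 ≈ 87.33 → 87.
Site C: row 225.5–325.4 (AQI 301–500). (500−301)·(316.3−225.5)/(325.4−225.5) + 301 = 199·90.8/99.9 + 301 ≈ 481.87 → 482.
Site L 205.8: bracket 125.5–225.4 → index 201–300; slope 99/99.9, offset 80.3.
AQI = 201 + 99/99.9·80.3 ≈ 280.58 ⇒ 281.
Site A 89.8: bracket 55.5–125.4 → index 151–200; slope 49/69.9, offset 34.3.
AQI = 151 + 49/69.9·34.3 ≈ 175.04 ⇒ 175.
Site K: 3.8 ∈ [0.0, 9.0] ↔ index [0, 50].
0 + (3.8−0.0)·(50−0)/(9.0−0.0) = 0 + 3.8·50/9.0 ≈ 21.11, so AQI = 21.
AQIs: Site D=87, Site C=482, Site L=281, Site A=175, Site K=21. Site C (482) − Site L (281) = 201.

201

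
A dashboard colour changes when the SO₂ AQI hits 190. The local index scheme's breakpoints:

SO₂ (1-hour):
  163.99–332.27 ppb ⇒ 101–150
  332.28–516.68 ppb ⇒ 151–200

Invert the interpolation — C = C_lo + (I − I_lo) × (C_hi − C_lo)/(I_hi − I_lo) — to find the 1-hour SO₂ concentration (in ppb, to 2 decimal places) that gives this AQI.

479.05

AQI 190 lies in the 151–200 band, which corresponds to 332.28–516.68 ppb.
C = 332.28 + (190−151)×(516.68−332.28)/(200−151) = 332.28 + 39×184.40/49 ≈ 479.0473 ppb → 479.05 ppb to 2 dp.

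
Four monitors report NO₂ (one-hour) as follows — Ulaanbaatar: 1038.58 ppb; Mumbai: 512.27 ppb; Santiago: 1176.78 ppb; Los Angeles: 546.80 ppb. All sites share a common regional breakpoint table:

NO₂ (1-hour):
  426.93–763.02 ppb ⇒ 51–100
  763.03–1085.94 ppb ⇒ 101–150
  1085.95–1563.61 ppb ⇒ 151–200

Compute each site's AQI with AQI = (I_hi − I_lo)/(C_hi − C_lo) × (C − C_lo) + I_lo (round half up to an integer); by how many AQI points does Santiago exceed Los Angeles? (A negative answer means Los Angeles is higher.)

Ulaanbaatar: row 763.03–1085.94 (AQI 101–150). (150−101)·(1038.58−763.03)/(1085.94−763.03) + 101 = 49·275.55/322.91 + 101 ≈ 142.81 → 143.
Mumbai: row 426.93–763.02 (AQI 51–100). (100−51)·(512.27−426.93)/(763.02−426.93) + 51 = 49·85.34/336.09 + 51 ≈ 63.44 → 63.
Santiago: 1176.78 lies in 1085.95–1563.61, so I_lo=151, I_hi=200, C_lo=1085.95, C_hi=1563.61.
(200−151)/(1563.61−1085.95) × (1176.78−1085.95) + 151 = 49/477.66 × 90.83 + 151 ≈ 160.32 → 160.
Los Angeles: 546.80 lies in 426.93–763.02, so I_lo=51, I_hi=100, C_lo=426.93, C_hi=763.02.
(100−51)/(763.02−426.93) × (546.80−426.93) + 51 = 49/336.09 × 119.87 + 51 ≈ 68.48 → 68.
AQIs: Ulaanbaatar=143, Mumbai=63, Santiago=160, Los Angeles=68. Santiago (160) − Los Angeles (68) = 92.

92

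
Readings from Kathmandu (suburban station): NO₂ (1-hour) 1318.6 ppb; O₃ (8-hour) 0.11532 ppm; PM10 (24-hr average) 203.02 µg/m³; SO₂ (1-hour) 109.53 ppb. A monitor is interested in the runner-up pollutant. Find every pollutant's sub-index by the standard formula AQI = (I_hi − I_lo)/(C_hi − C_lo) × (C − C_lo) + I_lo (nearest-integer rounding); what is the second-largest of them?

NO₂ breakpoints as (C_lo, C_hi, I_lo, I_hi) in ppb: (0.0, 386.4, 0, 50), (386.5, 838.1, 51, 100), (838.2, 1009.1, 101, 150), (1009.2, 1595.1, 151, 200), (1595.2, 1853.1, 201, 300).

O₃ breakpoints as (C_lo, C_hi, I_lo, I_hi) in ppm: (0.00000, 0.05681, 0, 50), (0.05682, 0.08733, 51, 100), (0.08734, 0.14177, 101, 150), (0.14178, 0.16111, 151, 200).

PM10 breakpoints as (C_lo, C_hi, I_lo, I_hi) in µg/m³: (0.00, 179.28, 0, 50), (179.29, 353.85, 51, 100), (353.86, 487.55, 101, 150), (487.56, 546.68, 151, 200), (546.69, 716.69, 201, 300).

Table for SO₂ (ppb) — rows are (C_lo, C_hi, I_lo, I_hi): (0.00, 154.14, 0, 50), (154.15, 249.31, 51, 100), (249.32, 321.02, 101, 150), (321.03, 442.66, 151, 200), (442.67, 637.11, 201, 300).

NO₂: 1318.6 ∈ [1009.2, 1595.1] ↔ index [151, 200].
151 + (1318.6−1009.2)·(200−151)/(1595.1−1009.2) = 151 + 309.4·49/585.9 ≈ 176.88, so AQI = 177.
O₃ 0.11532: bracket 0.08734–0.14177 → index 101–150; slope 49/0.05443, offset 0.02798.
AQI = 101 + 49/0.05443·0.02798 ≈ 126.19 ⇒ 126.
PM10: 203.02 lies in 179.29–353.85, so I_lo=51, I_hi=100, C_lo=179.29, C_hi=353.85.
(100−51)/(353.85−179.29) × (203.02−179.29) + 51 = 49/174.56 × 23.73 + 51 ≈ 57.66 → 58.
SO₂: 109.53 ∈ [0.00, 154.14] ↔ index [0, 50].
0 + (109.53−0.00)·(50−0)/(154.14−0.00) = 0 + 109.53·50/154.14 ≈ 35.53, so AQI = 36.
Sub-indices: NO₂→177, O₃→126, PM10→58, SO₂→36. Ranked high→low: 177, 126, 58, 36. Second-highest sub-index = 126.

126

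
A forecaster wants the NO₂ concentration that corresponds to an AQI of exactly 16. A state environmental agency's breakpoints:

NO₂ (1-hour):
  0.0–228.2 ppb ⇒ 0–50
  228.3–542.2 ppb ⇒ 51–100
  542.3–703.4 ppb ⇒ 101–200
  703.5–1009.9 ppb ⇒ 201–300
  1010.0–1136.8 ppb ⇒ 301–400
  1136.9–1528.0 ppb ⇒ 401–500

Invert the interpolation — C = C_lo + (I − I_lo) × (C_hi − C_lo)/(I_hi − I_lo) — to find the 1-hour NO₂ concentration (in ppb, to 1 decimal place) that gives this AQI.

73.0

AQI 16 lies in the 0–50 band, which corresponds to 0.0–228.2 ppb.
C = 0.0 + (16−0)×(228.2−0.0)/(50−0) = 0.0 + 16×228.2/50 ≈ 73.024 ppb → 73.0 ppb to 1 dp.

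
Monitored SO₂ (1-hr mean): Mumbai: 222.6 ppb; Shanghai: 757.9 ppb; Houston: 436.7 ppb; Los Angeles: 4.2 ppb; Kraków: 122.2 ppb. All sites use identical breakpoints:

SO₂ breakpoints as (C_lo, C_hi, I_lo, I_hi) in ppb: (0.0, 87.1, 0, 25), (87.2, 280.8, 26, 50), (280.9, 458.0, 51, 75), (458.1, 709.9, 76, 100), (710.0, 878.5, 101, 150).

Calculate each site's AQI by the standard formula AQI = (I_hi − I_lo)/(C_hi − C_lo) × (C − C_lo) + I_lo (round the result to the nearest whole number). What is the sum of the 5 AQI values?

Mumbai: row 87.2–280.8 (AQI 26–50). (50−26)·(222.6−87.2)/(280.8−87.2) + 26 = 24·135.4/193.6 + 26 ≈ 42.79 → 43.
Shanghai: 757.9 lies in 710.0–878.5, so I_lo=101, I_hi=150, C_lo=710.0, C_hi=878.5.
(150−101)/(878.5−710.0) × (757.9−710.0) + 101 = 49/168.5 × 47.9 + 101 ≈ 114.93 → 115.
Houston: 436.7 ∈ [280.9, 458.0] ↔ index [51, 75].
51 + (436.7−280.9)·(75−51)/(458.0−280.9) = 51 + 155.8·24/177.1 ≈ 72.11, so AQI = 72.
Los Angeles: row 0.0–87.1 (AQI 0–25). (25−0)·(4.2−0.0)/(87.1−0.0) + 0 = 25·4.2/87.1 + 0 ≈ 1.21 → 1.
Kraków: 122.2 lies in 87.2–280.8, so I_lo=26, I_hi=50, C_lo=87.2, C_hi=280.8.
(50−26)/(280.8−87.2) × (122.2−87.2) + 26 = 24/193.6 × 35.0 + 26 ≈ 30.34 → 30.
AQIs: Mumbai=43, Shanghai=115, Houston=72, Los Angeles=1, Kraków=30. Sum = 43 + 115 + 72 + 1 + 30 = 261.

261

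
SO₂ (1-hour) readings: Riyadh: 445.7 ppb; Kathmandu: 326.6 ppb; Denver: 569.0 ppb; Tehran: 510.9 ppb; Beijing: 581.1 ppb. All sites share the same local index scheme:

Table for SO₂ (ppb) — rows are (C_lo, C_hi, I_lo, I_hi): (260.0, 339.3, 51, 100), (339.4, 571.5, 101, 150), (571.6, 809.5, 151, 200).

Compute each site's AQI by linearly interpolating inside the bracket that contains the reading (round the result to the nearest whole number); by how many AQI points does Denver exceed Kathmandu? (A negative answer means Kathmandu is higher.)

Riyadh: 445.7 lies in 339.4–571.5, so I_lo=101, I_hi=150, C_lo=339.4, C_hi=571.5.
(150−101)/(571.5−339.4) × (445.7−339.4) + 101 = 49/232.1 × 106.3 + 101 ≈ 123.44 → 123.
Kathmandu 326.6: bracket 260.0–339.3 → index 51–100; slope 49/79.3, offset 66.6.
AQI = 51 + 49/79.3·66.6 ≈ 92.15 ⇒ 92.
Denver 569.0: bracket 339.4–571.5 → index 101–150; slope 49/232.1, offset 229.6.
AQI = 101 + 49/232.1·229.6 ≈ 149.47 ⇒ 149.
Tehran 510.9: bracket 339.4–571.5 → index 101–150; slope 49/232.1, offset 171.5.
AQI = 101 + 49/232.1·171.5 ≈ 137.21 ⇒ 137.
Beijing: 581.1 lies in 571.6–809.5, so I_lo=151, I_hi=200, C_lo=571.6, C_hi=809.5.
(200−151)/(809.5−571.6) × (581.1−571.6) + 151 = 49/237.9 × 9.5 + 151 ≈ 152.96 → 153.
AQIs: Riyadh=123, Kathmandu=92, Denver=149, Tehran=137, Beijing=153. Denver (149) − Kathmandu (92) = 57.

57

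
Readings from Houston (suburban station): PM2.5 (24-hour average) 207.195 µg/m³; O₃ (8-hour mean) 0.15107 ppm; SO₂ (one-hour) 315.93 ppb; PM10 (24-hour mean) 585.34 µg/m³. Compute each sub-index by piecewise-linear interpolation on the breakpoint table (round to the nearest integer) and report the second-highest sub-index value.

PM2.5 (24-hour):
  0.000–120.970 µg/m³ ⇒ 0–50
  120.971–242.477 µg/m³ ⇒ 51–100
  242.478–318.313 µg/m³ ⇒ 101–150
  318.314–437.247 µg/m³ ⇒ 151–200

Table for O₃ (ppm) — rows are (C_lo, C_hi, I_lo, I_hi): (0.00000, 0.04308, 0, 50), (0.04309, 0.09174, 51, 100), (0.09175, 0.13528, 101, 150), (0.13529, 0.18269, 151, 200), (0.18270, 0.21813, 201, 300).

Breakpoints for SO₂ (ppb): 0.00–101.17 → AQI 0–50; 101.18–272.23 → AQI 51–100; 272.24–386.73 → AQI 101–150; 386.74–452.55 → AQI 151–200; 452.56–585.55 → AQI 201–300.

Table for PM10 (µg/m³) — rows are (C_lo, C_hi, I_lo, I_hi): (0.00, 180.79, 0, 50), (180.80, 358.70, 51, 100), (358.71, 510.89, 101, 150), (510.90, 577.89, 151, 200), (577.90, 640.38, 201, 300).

PM2.5: row 120.971–242.477 (AQI 51–100). (100−51)·(207.195−120.971)/(242.477−120.971) + 51 = 49·86.224/121.506 + 51 ≈ 85.77 → 86.
O₃: row 0.13529–0.18269 (AQI 151–200). (200−151)·(0.15107−0.13529)/(0.18269−0.13529) + 151 = 49·0.01578/0.04740 + 151 ≈ 167.31 → 167.
SO₂ 315.93: bracket 272.24–386.73 → index 101–150; slope 49/114.49, offset 43.69.
AQI = 101 + 49/114.49·43.69 ≈ 119.70 ⇒ 120.
PM10: 585.34 ∈ [577.90, 640.38] ↔ index [201, 300].
201 + (585.34−577.90)·(300−201)/(640.38−577.90) = 201 + 7.44·99/62.48 ≈ 212.79, so AQI = 213.
Sub-indices: PM2.5→86, O₃→167, SO₂→120, PM10→213. Ranked high→low: 213, 167, 120, 86. Second-highest sub-index = 167.

167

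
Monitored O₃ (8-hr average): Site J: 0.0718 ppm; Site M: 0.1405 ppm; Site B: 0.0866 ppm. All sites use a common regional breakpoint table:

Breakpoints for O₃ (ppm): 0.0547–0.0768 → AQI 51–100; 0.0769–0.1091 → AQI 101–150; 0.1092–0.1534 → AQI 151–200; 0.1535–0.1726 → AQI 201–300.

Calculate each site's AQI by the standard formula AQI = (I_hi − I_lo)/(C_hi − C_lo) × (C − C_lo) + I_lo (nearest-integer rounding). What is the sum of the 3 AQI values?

391

Site J: row 0.0547–0.0768 (AQI 51–100). (100−51)·(0.0718−0.0547)/(0.0768−0.0547) + 51 = 49·0.0171/0.0221 + 51 ≈ 88.91 → 89.
Site M: row 0.1092–0.1534 (AQI 151–200). (200−151)·(0.1405−0.1092)/(0.1534−0.1092) + 151 = 49·0.0313/0.0442 + 151 ≈ 185.70 → 186.
Site B: row 0.0769–0.1091 (AQI 101–150). (150−101)·(0.0866−0.0769)/(0.1091−0.0769) + 101 = 49·0.0097/0.0322 + 101 ≈ 115.76 → 116.
AQIs: Site J=89, Site M=186, Site B=116. Sum = 89 + 186 + 116 = 391.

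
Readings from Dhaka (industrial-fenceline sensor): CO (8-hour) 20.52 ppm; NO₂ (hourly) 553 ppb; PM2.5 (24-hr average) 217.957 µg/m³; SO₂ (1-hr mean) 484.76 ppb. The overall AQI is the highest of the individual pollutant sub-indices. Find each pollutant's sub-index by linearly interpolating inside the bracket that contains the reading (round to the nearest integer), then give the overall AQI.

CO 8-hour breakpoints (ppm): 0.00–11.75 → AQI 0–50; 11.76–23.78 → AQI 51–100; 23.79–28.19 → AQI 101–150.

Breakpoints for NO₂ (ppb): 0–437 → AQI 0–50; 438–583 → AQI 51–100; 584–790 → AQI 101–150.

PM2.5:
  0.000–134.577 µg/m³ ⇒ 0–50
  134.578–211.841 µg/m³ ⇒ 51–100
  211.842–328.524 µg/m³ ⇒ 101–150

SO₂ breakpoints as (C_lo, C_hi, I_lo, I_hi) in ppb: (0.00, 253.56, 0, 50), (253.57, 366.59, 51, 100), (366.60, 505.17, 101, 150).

CO: 20.52 lies in 11.76–23.78, so I_lo=51, I_hi=100, C_lo=11.76, C_hi=23.78.
(100−51)/(23.78−11.76) × (20.52−11.76) + 51 = 49/12.02 × 8.76 + 51 ≈ 86.71 → 87.
NO₂: 553 lies in 438–583, so I_lo=51, I_hi=100, C_lo=438, C_hi=583.
(100−51)/(583−438) × (553−438) + 51 = 49/145 × 115 + 51 ≈ 89.86 → 90.
PM2.5: 217.957 lies in 211.842–328.524, so I_lo=101, I_hi=150, C_lo=211.842, C_hi=328.524.
(150−101)/(328.524−211.842) × (217.957−211.842) + 101 = 49/116.682 × 6.115 + 101 ≈ 103.57 → 104.
SO₂: row 366.60–505.17 (AQI 101–150). (150−101)·(484.76−366.60)/(505.17−366.60) + 101 = 49·118.16/138.57 + 101 ≈ 142.78 → 143.
Sub-indices: CO→87, NO₂→90, PM2.5→104, SO₂→143. Overall AQI = max = 143; dominant pollutant is SO₂.

143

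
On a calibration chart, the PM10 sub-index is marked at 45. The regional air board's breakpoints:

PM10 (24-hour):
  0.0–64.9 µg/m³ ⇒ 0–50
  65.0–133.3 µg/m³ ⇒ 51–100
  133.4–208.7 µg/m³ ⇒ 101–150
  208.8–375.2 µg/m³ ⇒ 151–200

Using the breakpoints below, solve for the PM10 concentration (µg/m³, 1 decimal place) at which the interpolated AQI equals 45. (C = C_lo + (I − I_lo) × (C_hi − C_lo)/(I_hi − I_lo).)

AQI 45 lies in the 0–50 band, which corresponds to 0.0–64.9 µg/m³.
C = 0.0 + (45−0)×(64.9−0.0)/(50−0) = 0.0 + 45×64.9/50 ≈ 58.410 µg/m³ → 58.4 µg/m³ to 1 dp.

58.4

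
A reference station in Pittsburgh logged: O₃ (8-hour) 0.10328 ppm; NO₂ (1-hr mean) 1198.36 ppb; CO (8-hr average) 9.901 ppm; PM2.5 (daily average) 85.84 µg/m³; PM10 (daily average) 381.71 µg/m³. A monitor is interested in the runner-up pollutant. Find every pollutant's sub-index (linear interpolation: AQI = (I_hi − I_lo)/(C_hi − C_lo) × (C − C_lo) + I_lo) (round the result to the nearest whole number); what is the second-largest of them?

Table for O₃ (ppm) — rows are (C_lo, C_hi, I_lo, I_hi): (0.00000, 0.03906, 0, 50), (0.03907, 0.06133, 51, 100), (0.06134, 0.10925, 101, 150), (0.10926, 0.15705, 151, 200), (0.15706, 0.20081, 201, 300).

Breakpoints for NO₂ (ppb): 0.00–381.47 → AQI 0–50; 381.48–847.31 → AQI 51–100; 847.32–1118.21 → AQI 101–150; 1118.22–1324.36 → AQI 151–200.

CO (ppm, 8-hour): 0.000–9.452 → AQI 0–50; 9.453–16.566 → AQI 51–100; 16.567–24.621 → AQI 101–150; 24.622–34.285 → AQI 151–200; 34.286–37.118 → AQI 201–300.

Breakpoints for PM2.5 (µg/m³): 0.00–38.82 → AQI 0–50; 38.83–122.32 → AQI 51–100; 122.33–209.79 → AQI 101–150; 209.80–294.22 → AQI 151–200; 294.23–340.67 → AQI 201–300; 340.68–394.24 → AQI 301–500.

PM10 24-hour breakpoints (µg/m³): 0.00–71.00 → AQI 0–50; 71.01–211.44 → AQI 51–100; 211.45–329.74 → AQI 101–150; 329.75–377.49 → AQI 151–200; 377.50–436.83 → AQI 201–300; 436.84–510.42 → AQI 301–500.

170

O₃: row 0.06134–0.10925 (AQI 101–150). (150−101)·(0.10328−0.06134)/(0.10925−0.06134) + 101 = 49·0.04194/0.04791 + 101 ≈ 143.89 → 144.
NO₂: row 1118.22–1324.36 (AQI 151–200). (200−151)·(1198.36−1118.22)/(1324.36−1118.22) + 151 = 49·80.14/206.14 + 151 ≈ 170.05 → 170.
CO: row 9.453–16.566 (AQI 51–100). (100−51)·(9.901−9.453)/(16.566−9.453) + 51 = 49·0.448/7.113 + 51 ≈ 54.09 → 54.
PM2.5 85.84: bracket 38.83–122.32 → index 51–100; slope 49/83.49, offset 47.01.
AQI = 51 + 49/83.49·47.01 ≈ 78.59 ⇒ 79.
PM10: 381.71 lies in 377.50–436.83, so I_lo=201, I_hi=300, C_lo=377.50, C_hi=436.83.
(300−201)/(436.83−377.50) × (381.71−377.50) + 201 = 99/59.33 × 4.21 + 201 ≈ 208.02 → 208.
Sub-indices: O₃→144, NO₂→170, CO→54, PM2.5→79, PM10→208. Ranked high→low: 208, 170, 144, 79, 54. Second-highest sub-index = 170.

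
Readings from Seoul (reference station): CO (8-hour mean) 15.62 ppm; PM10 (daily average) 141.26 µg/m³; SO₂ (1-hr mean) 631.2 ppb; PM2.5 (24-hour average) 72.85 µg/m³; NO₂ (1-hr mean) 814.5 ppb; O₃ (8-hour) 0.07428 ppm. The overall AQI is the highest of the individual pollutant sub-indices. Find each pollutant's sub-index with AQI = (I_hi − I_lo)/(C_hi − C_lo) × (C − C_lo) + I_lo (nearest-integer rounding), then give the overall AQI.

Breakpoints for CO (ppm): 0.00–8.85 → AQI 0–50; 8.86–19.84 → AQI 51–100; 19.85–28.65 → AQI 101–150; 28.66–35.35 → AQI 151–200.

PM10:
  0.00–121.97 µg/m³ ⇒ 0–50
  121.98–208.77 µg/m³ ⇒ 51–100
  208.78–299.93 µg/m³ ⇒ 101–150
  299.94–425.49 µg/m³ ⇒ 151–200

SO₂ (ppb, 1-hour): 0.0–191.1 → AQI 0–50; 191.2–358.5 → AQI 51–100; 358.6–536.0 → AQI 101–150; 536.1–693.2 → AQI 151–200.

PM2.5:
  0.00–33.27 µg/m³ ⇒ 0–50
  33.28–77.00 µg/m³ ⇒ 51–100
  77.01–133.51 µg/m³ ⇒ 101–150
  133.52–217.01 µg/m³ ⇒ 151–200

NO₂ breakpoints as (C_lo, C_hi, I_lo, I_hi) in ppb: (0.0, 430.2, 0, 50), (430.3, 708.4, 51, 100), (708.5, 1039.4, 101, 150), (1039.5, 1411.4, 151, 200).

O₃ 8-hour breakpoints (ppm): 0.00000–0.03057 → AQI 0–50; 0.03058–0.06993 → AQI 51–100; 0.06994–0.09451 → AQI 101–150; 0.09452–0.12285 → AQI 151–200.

CO: 15.62 lies in 8.86–19.84, so I_lo=51, I_hi=100, C_lo=8.86, C_hi=19.84.
(100−51)/(19.84−8.86) × (15.62−8.86) + 51 = 49/10.98 × 6.76 + 51 ≈ 81.17 → 81.
PM10: 141.26 ∈ [121.98, 208.77] ↔ index [51, 100].
51 + (141.26−121.98)·(100−51)/(208.77−121.98) = 51 + 19.28·49/86.79 ≈ 61.89, so AQI = 62.
SO₂: row 536.1–693.2 (AQI 151–200). (200−151)·(631.2−536.1)/(693.2−536.1) + 151 = 49·95.1/157.1 + 151 ≈ 180.66 → 181.
PM2.5: 72.85 lies in 33.28–77.00, so I_lo=51, I_hi=100, C_lo=33.28, C_hi=77.00.
(100−51)/(77.00−33.28) × (72.85−33.28) + 51 = 49/43.72 × 39.57 + 51 ≈ 95.35 → 95.
NO₂ 814.5: bracket 708.5–1039.4 → index 101–150; slope 49/330.9, offset 106.0.
AQI = 101 + 49/330.9·106.0 ≈ 116.70 ⇒ 117.
O₃: 0.07428 ∈ [0.06994, 0.09451] ↔ index [101, 150].
101 + (0.07428−0.06994)·(150−101)/(0.09451−0.06994) = 101 + 0.00434·49/0.02457 ≈ 109.66, so AQI = 110.
Sub-indices: CO→81, PM10→62, SO₂→181, PM2.5→95, NO₂→117, O₃→110. Overall AQI = max = 181; dominant pollutant is SO₂.

181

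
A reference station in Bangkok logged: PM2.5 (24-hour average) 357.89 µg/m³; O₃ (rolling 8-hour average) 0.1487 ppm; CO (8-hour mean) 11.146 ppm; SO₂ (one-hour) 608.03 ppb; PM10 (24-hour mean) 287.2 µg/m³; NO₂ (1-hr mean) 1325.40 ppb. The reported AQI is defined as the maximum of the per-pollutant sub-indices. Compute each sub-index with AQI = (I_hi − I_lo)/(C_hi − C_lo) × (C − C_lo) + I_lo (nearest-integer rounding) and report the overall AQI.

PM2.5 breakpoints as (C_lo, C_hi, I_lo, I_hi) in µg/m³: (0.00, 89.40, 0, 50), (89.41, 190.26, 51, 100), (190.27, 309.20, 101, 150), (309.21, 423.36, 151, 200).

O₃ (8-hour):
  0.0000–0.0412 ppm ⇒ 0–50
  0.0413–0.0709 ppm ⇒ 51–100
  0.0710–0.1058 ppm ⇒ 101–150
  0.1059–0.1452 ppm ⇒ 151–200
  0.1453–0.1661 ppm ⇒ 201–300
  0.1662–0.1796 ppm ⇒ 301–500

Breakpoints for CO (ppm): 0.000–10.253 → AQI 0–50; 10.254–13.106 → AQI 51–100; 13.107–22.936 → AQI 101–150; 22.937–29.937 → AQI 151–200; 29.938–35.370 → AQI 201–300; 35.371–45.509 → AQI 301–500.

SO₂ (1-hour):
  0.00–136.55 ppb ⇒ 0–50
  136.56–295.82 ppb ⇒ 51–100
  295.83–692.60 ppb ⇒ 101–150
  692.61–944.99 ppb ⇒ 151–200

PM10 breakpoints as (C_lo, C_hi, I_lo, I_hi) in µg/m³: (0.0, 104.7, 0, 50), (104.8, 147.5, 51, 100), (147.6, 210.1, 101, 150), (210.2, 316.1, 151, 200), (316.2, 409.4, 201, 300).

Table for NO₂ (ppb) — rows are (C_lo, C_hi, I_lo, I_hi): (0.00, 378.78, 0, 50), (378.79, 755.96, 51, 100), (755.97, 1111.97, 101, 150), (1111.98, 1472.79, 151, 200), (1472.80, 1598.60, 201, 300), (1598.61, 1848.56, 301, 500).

217

PM2.5: 357.89 ∈ [309.21, 423.36] ↔ index [151, 200].
151 + (357.89−309.21)·(200−151)/(423.36−309.21) = 151 + 48.68·49/114.15 ≈ 171.90, so AQI = 172.
O₃: 0.1487 lies in 0.1453–0.1661, so I_lo=201, I_hi=300, C_lo=0.1453, C_hi=0.1661.
(300−201)/(0.1661−0.1453) × (0.1487−0.1453) + 201 = 99/0.0208 × 0.0034 + 201 ≈ 217.18 → 217.
CO: 11.146 lies in 10.254–13.106, so I_lo=51, I_hi=100, C_lo=10.254, C_hi=13.106.
(100−51)/(13.106−10.254) × (11.146−10.254) + 51 = 49/2.852 × 0.892 + 51 ≈ 66.33 → 66.
SO₂: 608.03 ∈ [295.83, 692.60] ↔ index [101, 150].
101 + (608.03−295.83)·(150−101)/(692.60−295.83) = 101 + 312.20·49/396.77 ≈ 139.56, so AQI = 140.
PM10: 287.2 lies in 210.2–316.1, so I_lo=151, I_hi=200, C_lo=210.2, C_hi=316.1.
(200−151)/(316.1−210.2) × (287.2−210.2) + 151 = 49/105.9 × 77.0 + 151 ≈ 186.63 → 187.
NO₂: row 1111.98–1472.79 (AQI 151–200). (200−151)·(1325.40−1111.98)/(1472.79−1111.98) + 151 = 49·213.42/360.81 + 151 ≈ 179.98 → 180.
Sub-indices: PM2.5→172, O₃→217, CO→66, SO₂→140, PM10→187, NO₂→180. Overall AQI = max = 217; dominant pollutant is O₃.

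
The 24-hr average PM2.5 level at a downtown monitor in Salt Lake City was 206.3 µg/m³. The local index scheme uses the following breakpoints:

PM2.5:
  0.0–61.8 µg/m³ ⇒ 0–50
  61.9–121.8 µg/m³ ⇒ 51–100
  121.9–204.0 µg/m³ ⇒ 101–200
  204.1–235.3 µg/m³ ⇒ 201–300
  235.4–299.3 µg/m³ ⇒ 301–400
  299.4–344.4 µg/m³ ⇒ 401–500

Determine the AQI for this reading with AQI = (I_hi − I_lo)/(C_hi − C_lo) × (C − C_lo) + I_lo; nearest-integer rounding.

PM2.5 206.3: bracket 204.1–235.3 → index 201–300; slope 99/31.2, offset 2.2.
AQI = 201 + 99/31.2·2.2 ≈ 207.98 ⇒ 208.

208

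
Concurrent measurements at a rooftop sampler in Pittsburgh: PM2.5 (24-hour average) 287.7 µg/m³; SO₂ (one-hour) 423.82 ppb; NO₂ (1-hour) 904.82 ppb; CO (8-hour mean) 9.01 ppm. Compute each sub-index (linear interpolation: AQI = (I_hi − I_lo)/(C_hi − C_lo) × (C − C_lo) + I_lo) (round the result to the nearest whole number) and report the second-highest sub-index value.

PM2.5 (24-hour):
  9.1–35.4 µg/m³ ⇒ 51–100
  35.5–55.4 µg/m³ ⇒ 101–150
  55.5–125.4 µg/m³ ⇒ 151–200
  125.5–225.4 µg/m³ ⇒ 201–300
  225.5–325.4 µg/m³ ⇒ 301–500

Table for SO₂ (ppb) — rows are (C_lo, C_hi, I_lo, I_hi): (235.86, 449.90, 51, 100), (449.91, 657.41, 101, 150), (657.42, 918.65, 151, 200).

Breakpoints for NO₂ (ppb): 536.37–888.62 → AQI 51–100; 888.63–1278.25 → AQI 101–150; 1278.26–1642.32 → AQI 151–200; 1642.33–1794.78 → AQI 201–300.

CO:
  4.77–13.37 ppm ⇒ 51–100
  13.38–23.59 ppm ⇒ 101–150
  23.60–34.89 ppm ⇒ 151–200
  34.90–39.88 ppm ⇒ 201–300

103

PM2.5: row 225.5–325.4 (AQI 301–500). (500−301)·(287.7−225.5)/(325.4−225.5) + 301 = 199·62.2/99.9 + 301 ≈ 424.90 → 425.
SO₂: 423.82 lies in 235.86–449.90, so I_lo=51, I_hi=100, C_lo=235.86, C_hi=449.90.
(100−51)/(449.90−235.86) × (423.82−235.86) + 51 = 49/214.04 × 187.96 + 51 ≈ 94.03 → 94.
NO₂: 904.82 ∈ [888.63, 1278.25] ↔ index [101, 150].
101 + (904.82−888.63)·(150−101)/(1278.25−888.63) = 101 + 16.19·49/389.62 ≈ 103.04, so AQI = 103.
CO 9.01: bracket 4.77–13.37 → index 51–100; slope 49/8.60, offset 4.24.
AQI = 51 + 49/8.60·4.24 ≈ 75.16 ⇒ 75.
Sub-indices: PM2.5→425, SO₂→94, NO₂→103, CO→75. Ranked high→low: 425, 103, 94, 75. Second-highest sub-index = 103.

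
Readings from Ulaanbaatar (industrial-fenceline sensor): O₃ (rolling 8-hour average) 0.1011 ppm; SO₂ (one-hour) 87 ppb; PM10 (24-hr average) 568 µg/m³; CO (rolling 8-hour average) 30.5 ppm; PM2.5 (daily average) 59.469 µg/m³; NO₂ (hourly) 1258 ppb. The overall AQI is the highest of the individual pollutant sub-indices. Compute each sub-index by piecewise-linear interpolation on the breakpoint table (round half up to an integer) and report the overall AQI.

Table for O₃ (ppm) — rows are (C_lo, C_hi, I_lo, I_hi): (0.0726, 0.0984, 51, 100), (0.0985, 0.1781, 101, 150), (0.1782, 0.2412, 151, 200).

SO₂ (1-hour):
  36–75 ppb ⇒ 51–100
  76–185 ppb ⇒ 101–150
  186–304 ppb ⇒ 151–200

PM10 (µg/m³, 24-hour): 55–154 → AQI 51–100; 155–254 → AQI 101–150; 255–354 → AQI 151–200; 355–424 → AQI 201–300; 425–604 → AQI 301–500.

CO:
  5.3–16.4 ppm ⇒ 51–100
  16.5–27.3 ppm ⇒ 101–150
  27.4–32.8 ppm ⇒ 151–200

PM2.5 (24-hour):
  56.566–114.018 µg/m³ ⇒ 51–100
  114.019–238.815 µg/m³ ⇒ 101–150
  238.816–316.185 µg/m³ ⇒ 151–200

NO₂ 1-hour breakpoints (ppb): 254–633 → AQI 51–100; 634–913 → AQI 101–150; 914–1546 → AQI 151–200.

460

O₃ 0.1011: bracket 0.0985–0.1781 → index 101–150; slope 49/0.0796, offset 0.0026.
AQI = 101 + 49/0.0796·0.0026 ≈ 102.60 ⇒ 103.
SO₂: row 76–185 (AQI 101–150). (150−101)·(87−76)/(185−76) + 101 = 49·11/109 + 101 ≈ 105.94 → 106.
PM10: 568 lies in 425–604, so I_lo=301, I_hi=500, C_lo=425, C_hi=604.
(500−301)/(604−425) × (568−425) + 301 = 199/179 × 143 + 301 ≈ 459.98 → 460.
CO: 30.5 ∈ [27.4, 32.8] ↔ index [151, 200].
151 + (30.5−27.4)·(200−151)/(32.8−27.4) = 151 + 3.1·49/5.4 ≈ 179.13, so AQI = 179.
PM2.5 59.469: bracket 56.566–114.018 → index 51–100; slope 49/57.452, offset 2.903.
AQI = 51 + 49/57.452·2.903 ≈ 53.48 ⇒ 53.
NO₂: row 914–1546 (AQI 151–200). (200−151)·(1258−914)/(1546−914) + 151 = 49·344/632 + 151 ≈ 177.67 → 178.
Sub-indices: O₃→103, SO₂→106, PM10→460, CO→179, PM2.5→53, NO₂→178. Overall AQI = max = 460; dominant pollutant is PM10.
AQI 460: Hazardous.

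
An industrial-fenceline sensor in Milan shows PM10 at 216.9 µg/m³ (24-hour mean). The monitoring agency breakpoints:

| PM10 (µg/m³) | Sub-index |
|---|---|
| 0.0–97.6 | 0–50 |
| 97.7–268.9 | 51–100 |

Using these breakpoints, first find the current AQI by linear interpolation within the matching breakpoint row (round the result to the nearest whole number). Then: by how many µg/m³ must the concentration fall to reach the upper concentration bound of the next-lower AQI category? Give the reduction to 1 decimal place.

119.3

PM10: 216.9 lies in 97.7–268.9, so I_lo=51, I_hi=100, C_lo=97.7, C_hi=268.9.
(100−51)/(268.9−97.7) × (216.9−97.7) + 51 = 49/171.2 × 119.2 + 51 ≈ 85.12 → 85.
Current AQI 85 is in the Moderate range (51–100). The next-lower category tops out at AQI 50, whose upper concentration bound is 97.6 µg/m³.
Reduction needed = 216.9 − 97.6 = 119.3 µg/m³.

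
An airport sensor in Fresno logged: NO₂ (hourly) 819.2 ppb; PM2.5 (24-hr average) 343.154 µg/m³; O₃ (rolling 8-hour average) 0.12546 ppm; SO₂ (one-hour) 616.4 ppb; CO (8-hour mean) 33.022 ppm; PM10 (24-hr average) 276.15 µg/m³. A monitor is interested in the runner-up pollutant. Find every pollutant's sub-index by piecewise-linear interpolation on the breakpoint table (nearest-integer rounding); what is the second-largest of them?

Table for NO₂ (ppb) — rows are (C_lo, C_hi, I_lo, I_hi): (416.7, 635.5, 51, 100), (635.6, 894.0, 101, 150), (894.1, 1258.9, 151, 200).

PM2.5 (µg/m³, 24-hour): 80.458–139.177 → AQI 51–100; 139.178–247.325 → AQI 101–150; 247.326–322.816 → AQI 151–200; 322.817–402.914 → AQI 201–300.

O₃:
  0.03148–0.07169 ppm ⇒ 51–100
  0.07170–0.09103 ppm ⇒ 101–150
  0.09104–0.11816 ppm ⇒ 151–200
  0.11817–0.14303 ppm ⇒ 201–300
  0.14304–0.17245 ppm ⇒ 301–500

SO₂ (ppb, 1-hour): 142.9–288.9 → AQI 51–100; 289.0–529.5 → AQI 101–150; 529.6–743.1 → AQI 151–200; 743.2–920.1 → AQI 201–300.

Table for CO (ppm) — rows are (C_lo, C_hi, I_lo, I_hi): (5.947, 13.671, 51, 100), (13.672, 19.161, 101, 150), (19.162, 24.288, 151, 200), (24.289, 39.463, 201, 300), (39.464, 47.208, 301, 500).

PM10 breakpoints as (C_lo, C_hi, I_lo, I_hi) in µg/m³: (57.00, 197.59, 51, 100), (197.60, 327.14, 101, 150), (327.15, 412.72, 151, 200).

230

NO₂: row 635.6–894.0 (AQI 101–150). (150−101)·(819.2−635.6)/(894.0−635.6) + 101 = 49·183.6/258.4 + 101 ≈ 135.82 → 136.
PM2.5: row 322.817–402.914 (AQI 201–300). (300−201)·(343.154−322.817)/(402.914−322.817) + 201 = 99·20.337/80.097 + 201 ≈ 226.14 → 226.
O₃: 0.12546 ∈ [0.11817, 0.14303] ↔ index [201, 300].
201 + (0.12546−0.11817)·(300−201)/(0.14303−0.11817) = 201 + 0.00729·99/0.02486 ≈ 230.03, so AQI = 230.
SO₂: 616.4 lies in 529.6–743.1, so I_lo=151, I_hi=200, C_lo=529.6, C_hi=743.1.
(200−151)/(743.1−529.6) × (616.4−529.6) + 151 = 49/213.5 × 86.8 + 151 ≈ 170.92 → 171.
CO: 33.022 ∈ [24.289, 39.463] ↔ index [201, 300].
201 + (33.022−24.289)·(300−201)/(39.463−24.289) = 201 + 8.733·99/15.174 ≈ 257.98, so AQI = 258.
PM10 276.15: bracket 197.60–327.14 → index 101–150; slope 49/129.54, offset 78.55.
AQI = 101 + 49/129.54·78.55 ≈ 130.71 ⇒ 131.
Sub-indices: NO₂→136, PM2.5→226, O₃→230, SO₂→171, CO→258, PM10→131. Ranked high→low: 258, 230, 226, 171, 136, 131. Second-highest sub-index = 230.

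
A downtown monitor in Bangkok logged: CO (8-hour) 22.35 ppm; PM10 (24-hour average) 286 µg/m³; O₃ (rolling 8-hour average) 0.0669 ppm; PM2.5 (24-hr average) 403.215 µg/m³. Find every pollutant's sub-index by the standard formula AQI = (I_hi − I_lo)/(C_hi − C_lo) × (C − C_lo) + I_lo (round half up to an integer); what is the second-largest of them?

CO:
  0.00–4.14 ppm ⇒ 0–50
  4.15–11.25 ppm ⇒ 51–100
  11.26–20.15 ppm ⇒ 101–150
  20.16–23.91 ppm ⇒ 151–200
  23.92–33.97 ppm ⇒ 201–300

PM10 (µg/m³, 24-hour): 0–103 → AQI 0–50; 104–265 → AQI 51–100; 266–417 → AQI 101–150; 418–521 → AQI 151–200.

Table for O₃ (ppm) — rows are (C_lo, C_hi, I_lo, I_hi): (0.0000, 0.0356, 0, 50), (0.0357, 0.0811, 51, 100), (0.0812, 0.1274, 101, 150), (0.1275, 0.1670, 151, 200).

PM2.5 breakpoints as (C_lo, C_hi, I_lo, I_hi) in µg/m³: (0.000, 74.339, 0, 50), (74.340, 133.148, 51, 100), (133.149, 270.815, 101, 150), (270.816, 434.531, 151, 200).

CO 22.35: bracket 20.16–23.91 → index 151–200; slope 49/3.75, offset 2.19.
AQI = 151 + 49/3.75·2.19 ≈ 179.62 ⇒ 180.
PM10: 286 ∈ [266, 417] ↔ index [101, 150].
101 + (286−266)·(150−101)/(417−266) = 101 + 20·49/151 ≈ 107.49, so AQI = 107.
O₃: 0.0669 ∈ [0.0357, 0.0811] ↔ index [51, 100].
51 + (0.0669−0.0357)·(100−51)/(0.0811−0.0357) = 51 + 0.0312·49/0.0454 ≈ 84.67, so AQI = 85.
PM2.5: 403.215 lies in 270.816–434.531, so I_lo=151, I_hi=200, C_lo=270.816, C_hi=434.531.
(200−151)/(434.531−270.816) × (403.215−270.816) + 151 = 49/163.715 × 132.399 + 151 ≈ 190.63 → 191.
Sub-indices: CO→180, PM10→107, O₃→85, PM2.5→191. Ranked high→low: 191, 180, 107, 85. Second-highest sub-index = 180.

180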